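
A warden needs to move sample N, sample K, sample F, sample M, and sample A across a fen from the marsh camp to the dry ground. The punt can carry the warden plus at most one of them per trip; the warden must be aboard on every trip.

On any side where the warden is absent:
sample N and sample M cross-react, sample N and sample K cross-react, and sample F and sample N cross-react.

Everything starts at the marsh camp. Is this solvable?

Following every safe sequence of crossings from the start, the most of the 5 that can be at the dry ground as the punt arrives there on crossings 1, 3, 5 is 1, 2, 3 respectively; the best ever achieved is 3 of 5.
From crossing 7 on, no configuration arises that was not already reachable earlier: only 18 distinct safe configurations (who is on which side, and where the punt is) can ever be reached, none of them has everyone across, and every continuation just revisits them. So no valid plan exists.

No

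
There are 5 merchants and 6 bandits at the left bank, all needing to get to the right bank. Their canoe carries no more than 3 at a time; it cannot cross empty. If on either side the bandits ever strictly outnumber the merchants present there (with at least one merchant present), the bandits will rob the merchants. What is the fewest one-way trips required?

impossible

The bandits already outnumber the merchants at the left bank before anyone moves, so the starting position itself is disallowed.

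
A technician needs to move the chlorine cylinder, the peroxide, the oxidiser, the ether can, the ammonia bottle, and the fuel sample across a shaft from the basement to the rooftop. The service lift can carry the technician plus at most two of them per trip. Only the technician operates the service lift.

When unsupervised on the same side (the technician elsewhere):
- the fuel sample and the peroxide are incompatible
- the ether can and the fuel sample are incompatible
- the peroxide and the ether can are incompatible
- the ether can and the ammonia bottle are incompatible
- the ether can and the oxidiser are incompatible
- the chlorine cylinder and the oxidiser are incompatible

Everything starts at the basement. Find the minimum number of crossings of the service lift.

impossible

Whatever the first load, the items left behind include a forbidden pair without the technician. No opening move is safe, so no plan exists.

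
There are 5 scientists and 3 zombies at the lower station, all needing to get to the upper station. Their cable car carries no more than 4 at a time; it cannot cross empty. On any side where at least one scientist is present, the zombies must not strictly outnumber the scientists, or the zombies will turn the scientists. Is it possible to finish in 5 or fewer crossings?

Yes — this plan uses 5 crossings (≤ 5):
1. 2 zombies → the upper station.  (the lower station: 5S 1Z; the upper station: 0S 2Z)
2. 1 zombie ← the lower station.  (the lower station: 5S 2Z; the upper station: 0S 1Z)
3. 3 scientists and 1 zombie → the upper station.  (the lower station: 2S 1Z; the upper station: 3S 2Z)
4. 1 zombie ← the lower station.  (the lower station: 2S 2Z; the upper station: 3S 1Z)
5. 2 scientists and 2 zombies → the upper station.  (the lower station: 0S 0Z; the upper station: 5S 3Z)

Yes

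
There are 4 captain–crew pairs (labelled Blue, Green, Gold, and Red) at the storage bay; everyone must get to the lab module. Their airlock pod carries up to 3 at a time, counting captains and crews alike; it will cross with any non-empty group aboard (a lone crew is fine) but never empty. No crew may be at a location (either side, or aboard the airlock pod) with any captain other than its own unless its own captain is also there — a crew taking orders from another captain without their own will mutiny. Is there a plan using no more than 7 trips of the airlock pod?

No

Counting alone: each trip to the lab module takes at most 3 across and each return brings at least 1 back, so after t trips out (and t−1 returns) at most 3t − (t−1) of the 8 are across; that first reaches 8 at t = 4, so at least 7 crossings are needed.
The safety rule pushes this higher. Following every safe sequence of crossings, the most of the 8 that can be at the lab module as the airlock pod arrives there on crossing 7 is 7 — never all 8.
So the move cannot be finished within 7 crossings. (The shortest complete plan takes 9:)
1. captain Blue and crew Blue cross → the lab module.
2. captain Blue crosses ← the storage bay.
3. captain Blue, captain Green, and crew Green cross → the lab module.
4. captain Blue and crew Blue cross ← the storage bay.
5. captain Blue, captain Gold, and captain Red cross → the lab module.
6. crew Green crosses ← the storage bay.
7. crew Blue and crew Green cross → the lab module.
8. crew Blue crosses ← the storage bay.
9. crew Blue, crew Gold, and crew Red cross → the lab module.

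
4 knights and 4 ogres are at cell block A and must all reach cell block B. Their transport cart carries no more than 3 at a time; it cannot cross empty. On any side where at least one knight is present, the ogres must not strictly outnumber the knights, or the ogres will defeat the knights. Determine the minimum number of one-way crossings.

9

Counting alone: each trip to cell block B takes at most 3 across and each return brings at least 1 back, so after t trips out (and t−1 returns) at most 3t − (t−1) of the 8 are across; that first reaches 8 at t = 4, so at least 7 crossings are needed.
The safety rule pushes this higher. Following every safe sequence of crossings, the most of the 8 that can be at cell block B as the transport cart arrives there on crossing 7 is 7 — never all 8.
So no plan with fewer than 9 crossings exists, and this one achieves 9:
1. 2 ogres → cell block B.  (cell block A: 4K 2O; cell block B: 0K 2O)
2. 1 ogre ← cell block A.  (cell block A: 4K 3O; cell block B: 0K 1O)
3. 3 ogres → cell block B.  (cell block A: 4K 0O; cell block B: 0K 4O)
4. 1 ogre ← cell block A.  (cell block A: 4K 1O; cell block B: 0K 3O)
5. 3 knights → cell block B.  (cell block A: 1K 1O; cell block B: 3K 3O)
6. 1 knight and 1 ogre ← cell block A.  (cell block A: 2K 2O; cell block B: 2K 2O)
7. 2 knights → cell block B.  (cell block A: 0K 2O; cell block B: 4K 2O)
8. 1 ogre ← cell block A.  (cell block A: 0K 3O; cell block B: 4K 1O)
9. 3 ogres → cell block B.  (cell block A: 0K 0O; cell block B: 4K 4O)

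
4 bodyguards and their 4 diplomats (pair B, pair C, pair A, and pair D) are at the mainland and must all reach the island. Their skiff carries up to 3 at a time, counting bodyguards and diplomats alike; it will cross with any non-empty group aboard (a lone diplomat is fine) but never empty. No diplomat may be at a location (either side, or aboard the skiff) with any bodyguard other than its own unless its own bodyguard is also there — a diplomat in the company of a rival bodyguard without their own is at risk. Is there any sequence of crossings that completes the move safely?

1. bodyguard B and diplomat B cross → the island.
2. bodyguard B crosses ← the mainland.
3. bodyguard B, bodyguard C, and diplomat C cross → the island.
4. bodyguard B and diplomat B cross ← the mainland.
5. bodyguard A, bodyguard B, and bodyguard D cross → the island.
6. diplomat C crosses ← the mainland.
7. diplomat B and diplomat C cross → the island.
8. diplomat B crosses ← the mainland.
9. diplomat A, diplomat B, and diplomat D cross → the island.

Yes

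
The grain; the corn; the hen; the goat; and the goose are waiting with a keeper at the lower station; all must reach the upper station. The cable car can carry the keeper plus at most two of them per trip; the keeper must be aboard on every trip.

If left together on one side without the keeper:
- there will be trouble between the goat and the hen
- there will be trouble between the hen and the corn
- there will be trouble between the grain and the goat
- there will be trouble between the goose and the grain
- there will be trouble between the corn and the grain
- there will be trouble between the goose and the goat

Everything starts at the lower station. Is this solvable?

No

Whatever the first load, the items left behind include a forbidden pair without the keeper. No opening move is safe, so no plan exists.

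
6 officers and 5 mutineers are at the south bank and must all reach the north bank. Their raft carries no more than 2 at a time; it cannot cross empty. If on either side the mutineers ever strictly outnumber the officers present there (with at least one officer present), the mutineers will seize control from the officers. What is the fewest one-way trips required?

Counting alone: each trip to the north bank takes at most 2 across and each return brings at least 1 back, so after t trips out (and t−1 returns) at most 2t − (t−1) of the 11 are across; that first reaches 11 at t = 10, so at least 19 crossings are needed.
The plan below uses exactly 19 crossings, so it is optimal:
1. 2 mutineers → the north bank.  (the south bank: 6O 3M; the north bank: 0O 2M)
2. 1 mutineer ← the south bank.  (the south bank: 6O 4M; the north bank: 0O 1M)
3. 2 mutineers → the north bank.  (the south bank: 6O 2M; the north bank: 0O 3M)
4. 1 mutineer ← the south bank.  (the south bank: 6O 3M; the north bank: 0O 2M)
5. 2 officers → the north bank.  (the south bank: 4O 3M; the north bank: 2O 2M)
6. 1 mutineer ← the south bank.  (the south bank: 4O 4M; the north bank: 2O 1M)
7. 1 officer and 1 mutineer → the north bank.  (the south bank: 3O 3M; the north bank: 3O 2M)
8. 1 officer ← the south bank.  (the south bank: 4O 3M; the north bank: 2O 2M)
9. 1 officer and 1 mutineer → the north bank.  (the south bank: 3O 2M; the north bank: 3O 3M)
10. 1 mutineer ← the south bank.  (the south bank: 3O 3M; the north bank: 3O 2M)
11. 1 officer and 1 mutineer → the north bank.  (the south bank: 2O 2M; the north bank: 4O 3M)
12. 1 officer ← the south bank.  (the south bank: 3O 2M; the north bank: 3O 3M)
13. 1 officer and 1 mutineer → the north bank.  (the south bank: 2O 1M; the north bank: 4O 4M)
14. 1 mutineer ← the south bank.  (the south bank: 2O 2M; the north bank: 4O 3M)
15. 1 officer and 1 mutineer → the north bank.  (the south bank: 1O 1M; the north bank: 5O 4M)
16. 1 officer ← the south bank.  (the south bank: 2O 1M; the north bank: 4O 4M)
17. 1 officer and 1 mutineer → the north bank.  (the south bank: 1O 0M; the north bank: 5O 5M)
18. 1 mutineer ← the south bank.  (the south bank: 1O 1M; the north bank: 5O 4M)
19. 1 officer and 1 mutineer → the north bank.  (the south bank: 0O 0M; the north bank: 6O 5M)

19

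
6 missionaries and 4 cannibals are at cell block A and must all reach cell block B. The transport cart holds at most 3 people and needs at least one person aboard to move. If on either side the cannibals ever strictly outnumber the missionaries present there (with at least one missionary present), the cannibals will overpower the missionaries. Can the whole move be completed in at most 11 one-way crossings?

Yes

Yes — this plan uses 9 crossings (≤ 11):
1. 2 cannibals → cell block B.  (cell block A: 6M 2C; cell block B: 0M 2C)
2. 1 cannibal ← cell block A.  (cell block A: 6M 3C; cell block B: 0M 1C)
3. 3 cannibals → cell block B.  (cell block A: 6M 0C; cell block B: 0M 4C)
4. 1 cannibal ← cell block A.  (cell block A: 6M 1C; cell block B: 0M 3C)
5. 3 missionaries → cell block B.  (cell block A: 3M 1C; cell block B: 3M 3C)
6. 1 cannibal ← cell block A.  (cell block A: 3M 2C; cell block B: 3M 2C)
7. 1 missionary and 2 cannibals → cell block B.  (cell block A: 2M 0C; cell block B: 4M 4C)
8. 1 cannibal ← cell block A.  (cell block A: 2M 1C; cell block B: 4M 3C)
9. 2 missionaries and 1 cannibal → cell block B.  (cell block A: 0M 0C; cell block B: 6M 4C)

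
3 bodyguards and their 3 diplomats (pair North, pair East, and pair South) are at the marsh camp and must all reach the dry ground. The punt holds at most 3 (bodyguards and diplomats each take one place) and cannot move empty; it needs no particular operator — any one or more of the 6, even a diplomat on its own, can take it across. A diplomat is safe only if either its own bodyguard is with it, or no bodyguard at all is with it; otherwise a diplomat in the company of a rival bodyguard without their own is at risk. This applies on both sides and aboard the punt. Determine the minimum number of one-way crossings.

5

Counting alone: each trip to the dry ground takes at most 3 across and each return brings at least 1 back, so after t trips out (and t−1 returns) at most 3t − (t−1) of the 6 are across; that first reaches 6 at t = 3, so at least 5 crossings are needed.
The plan below uses exactly 5 crossings, so it is optimal:
1. bodyguard North and diplomat North cross → the dry ground.
2. bodyguard North crosses ← the marsh camp.
3. bodyguard East, bodyguard North, and bodyguard South cross → the dry ground.
4. diplomat North crosses ← the marsh camp.
5. diplomat East, diplomat North, and diplomat South cross → the dry ground.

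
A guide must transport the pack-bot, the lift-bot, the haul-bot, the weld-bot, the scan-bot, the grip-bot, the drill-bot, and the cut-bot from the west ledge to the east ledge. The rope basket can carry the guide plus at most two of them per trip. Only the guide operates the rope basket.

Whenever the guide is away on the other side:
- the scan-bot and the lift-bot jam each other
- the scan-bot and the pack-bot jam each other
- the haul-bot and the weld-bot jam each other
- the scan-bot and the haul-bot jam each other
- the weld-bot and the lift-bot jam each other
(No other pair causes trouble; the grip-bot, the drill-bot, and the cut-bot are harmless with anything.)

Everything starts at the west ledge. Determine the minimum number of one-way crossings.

Counting alone: the guide can take at most 2 across per trip to the east ledge, so moving all 8 needs at least 4 loaded trips out, with a return between consecutive ones — at least 7 crossings.
The safety rule pushes this higher. Following every safe sequence of crossings, the most of the 8 that can be at the east ledge as the rope basket arrives there on crossing 7 is 7 — never all 8.
So no plan with fewer than 9 crossings exists, and this one achieves 9:
1. Guide goes to the east ledge with the scan-bot and the weld-bot.  [the west ledge: the cut-bot, the drill-bot, the grip-bot, the haul-bot, the lift-bot, the pack-bot | the east ledge: the scan-bot, the weld-bot]
2. Guide goes back to the west ledge alone.  [the west ledge: the cut-bot, the drill-bot, the grip-bot, the haul-bot, the lift-bot, the pack-bot | the east ledge: the scan-bot, the weld-bot]
3. Guide goes to the east ledge with the lift-bot and the pack-bot.  [the west ledge: the cut-bot, the drill-bot, the grip-bot, the haul-bot | the east ledge: the lift-bot, the pack-bot, the scan-bot, the weld-bot]
4. Guide goes back to the west ledge with the scan-bot and the weld-bot.  [the west ledge: the cut-bot, the drill-bot, the grip-bot, the haul-bot, the scan-bot, the weld-bot | the east ledge: the lift-bot, the pack-bot]
5. Guide goes to the east ledge with the grip-bot and the haul-bot.  [the west ledge: the cut-bot, the drill-bot, the scan-bot, the weld-bot | the east ledge: the grip-bot, the haul-bot, the lift-bot, the pack-bot]
6. Guide goes back to the west ledge alone.  [the west ledge: the cut-bot, the drill-bot, the scan-bot, the weld-bot | the east ledge: the grip-bot, the haul-bot, the lift-bot, the pack-bot]
7. Guide goes to the east ledge with the cut-bot and the drill-bot.  [the west ledge: the scan-bot, the weld-bot | the east ledge: the cut-bot, the drill-bot, the grip-bot, the haul-bot, the lift-bot, the pack-bot]
8. Guide goes back to the west ledge alone.  [the west ledge: the scan-bot, the weld-bot | the east ledge: the cut-bot, the drill-bot, the grip-bot, the haul-bot, the lift-bot, the pack-bot]
9. Guide goes to the east ledge with the scan-bot and the weld-bot.  [the west ledge: — | the east ledge: the cut-bot, the drill-bot, the grip-bot, the haul-bot, the lift-bot, the pack-bot, the scan-bot, the weld-bot]

9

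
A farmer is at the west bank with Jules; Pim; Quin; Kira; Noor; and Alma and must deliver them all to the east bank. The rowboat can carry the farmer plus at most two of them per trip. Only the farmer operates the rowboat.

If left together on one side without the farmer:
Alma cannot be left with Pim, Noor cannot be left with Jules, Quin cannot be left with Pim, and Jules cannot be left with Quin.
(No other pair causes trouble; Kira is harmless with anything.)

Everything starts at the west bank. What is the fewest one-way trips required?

7

Counting alone: the farmer can take at most 2 across per trip to the east bank, so moving all 6 needs at least 3 loaded trips out, with a return between consecutive ones — at least 5 crossings.
The safety rule pushes this higher. Following every safe sequence of crossings, the most of the 6 that can be at the east bank as the rowboat arrives there on crossing 5 is 5 — never all 6.
So no plan with fewer than 7 crossings exists, and this one achieves 7:
1. Farmer goes to the east bank with Jules and Pim.  [the west bank: Alma, Kira, Noor, Quin | the east bank: Jules, Pim]
2. Farmer goes back to the west bank alone.  [the west bank: Alma, Kira, Noor, Quin | the east bank: Jules, Pim]
3. Farmer goes to the east bank with Kira and Quin.  [the west bank: Alma, Noor | the east bank: Jules, Kira, Pim, Quin]
4. Farmer goes back to the west bank with Jules and Pim.  [the west bank: Alma, Jules, Noor, Pim | the east bank: Kira, Quin]
5. Farmer goes to the east bank with Alma and Noor.  [the west bank: Jules, Pim | the east bank: Alma, Kira, Noor, Quin]
6. Farmer goes back to the west bank alone.  [the west bank: Jules, Pim | the east bank: Alma, Kira, Noor, Quin]
7. Farmer goes to the east bank with Jules and Pim.  [the west bank: — | the east bank: Alma, Jules, Kira, Noor, Pim, Quin]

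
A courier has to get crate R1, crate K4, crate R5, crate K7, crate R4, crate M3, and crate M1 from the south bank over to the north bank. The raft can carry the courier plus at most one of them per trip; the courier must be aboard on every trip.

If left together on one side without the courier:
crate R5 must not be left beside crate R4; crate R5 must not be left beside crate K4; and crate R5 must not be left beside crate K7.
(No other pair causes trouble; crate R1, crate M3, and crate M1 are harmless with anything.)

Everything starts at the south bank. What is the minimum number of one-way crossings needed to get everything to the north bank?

Following every safe sequence of crossings from the start, the most of the 7 that can be at the north bank as the raft arrives there on crossings 1, 3, 5, 7, 9 is 1, 2, 3, 4, 5 respectively; the best ever achieved is 5 of 7.
From crossing 11 on, no configuration arises that was not already reachable earlier: only 72 distinct safe configurations (who is on which side, and where the raft is) can ever be reached, none of them has everyone across, and every continuation just revisits them. So no valid plan exists.

impossible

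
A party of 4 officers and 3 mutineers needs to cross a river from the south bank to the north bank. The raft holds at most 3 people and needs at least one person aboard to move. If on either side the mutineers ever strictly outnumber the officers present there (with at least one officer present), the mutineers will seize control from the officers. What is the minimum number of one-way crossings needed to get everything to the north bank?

Counting alone: each trip to the north bank takes at most 3 across and each return brings at least 1 back, so after t trips out (and t−1 returns) at most 3t − (t−1) of the 7 are across; that first reaches 7 at t = 3, so at least 5 crossings are needed.
The plan below uses exactly 5 crossings, so it is optimal:
1. 3 mutineers → the north bank.  (the south bank: 4O 0M; the north bank: 0O 3M)
2. 1 mutineer ← the south bank.  (the south bank: 4O 1M; the north bank: 0O 2M)
3. 3 officers → the north bank.  (the south bank: 1O 1M; the north bank: 3O 2M)
4. 1 officer ← the south bank.  (the south bank: 2O 1M; the north bank: 2O 2M)
5. 2 officers and 1 mutineer → the north bank.  (the south bank: 0O 0M; the north bank: 4O 3M)

5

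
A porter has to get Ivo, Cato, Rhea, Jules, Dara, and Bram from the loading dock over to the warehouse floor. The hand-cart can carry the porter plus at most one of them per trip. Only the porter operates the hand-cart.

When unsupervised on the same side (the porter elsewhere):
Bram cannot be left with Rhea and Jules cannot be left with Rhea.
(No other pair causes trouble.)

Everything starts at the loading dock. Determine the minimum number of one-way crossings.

13

Counting alone: the porter can take at most 1 across per trip to the warehouse floor, so moving all 6 needs at least 6 loaded trips out, with a return between consecutive ones — at least 11 crossings.
The safety rule pushes this higher. Following every safe sequence of crossings, the most of the 6 that can be at the warehouse floor as the hand-cart arrives there on crossing 11 is 5 — never all 6.
So no plan with fewer than 13 crossings exists, and this one achieves 13:
1. Porter goes to the warehouse floor with Rhea.  [the loading dock: Bram, Cato, Dara, Ivo, Jules | the warehouse floor: Rhea]
2. Porter goes back to the loading dock alone.  [the loading dock: Bram, Cato, Dara, Ivo, Jules | the warehouse floor: Rhea]
3. Porter goes to the warehouse floor with Ivo.  [the loading dock: Bram, Cato, Dara, Jules | the warehouse floor: Ivo, Rhea]
4. Porter goes back to the loading dock alone.  [the loading dock: Bram, Cato, Dara, Jules | the warehouse floor: Ivo, Rhea]
5. Porter goes to the warehouse floor with Cato.  [the loading dock: Bram, Dara, Jules | the warehouse floor: Cato, Ivo, Rhea]
6. Porter goes back to the loading dock alone.  [the loading dock: Bram, Dara, Jules | the warehouse floor: Cato, Ivo, Rhea]
7. Porter goes to the warehouse floor with Jules.  [the loading dock: Bram, Dara | the warehouse floor: Cato, Ivo, Jules, Rhea]
8. Porter goes back to the loading dock with Rhea.  [the loading dock: Bram, Dara, Rhea | the warehouse floor: Cato, Ivo, Jules]
9. Porter goes to the warehouse floor with Bram.  [the loading dock: Dara, Rhea | the warehouse floor: Bram, Cato, Ivo, Jules]
10. Porter goes back to the loading dock alone.  [the loading dock: Dara, Rhea | the warehouse floor: Bram, Cato, Ivo, Jules]
11. Porter goes to the warehouse floor with Dara.  [the loading dock: Rhea | the warehouse floor: Bram, Cato, Dara, Ivo, Jules]
12. Porter goes back to the loading dock alone.  [the loading dock: Rhea | the warehouse floor: Bram, Cato, Dara, Ivo, Jules]
13. Porter goes to the warehouse floor with Rhea.  [the loading dock: — | the warehouse floor: Bram, Cato, Dara, Ivo, Jules, Rhea]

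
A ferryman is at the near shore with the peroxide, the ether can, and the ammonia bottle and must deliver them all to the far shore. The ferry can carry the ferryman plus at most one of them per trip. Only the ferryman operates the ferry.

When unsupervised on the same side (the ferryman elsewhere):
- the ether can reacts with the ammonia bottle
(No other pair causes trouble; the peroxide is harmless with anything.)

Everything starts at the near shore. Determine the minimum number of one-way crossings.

Counting alone: the ferryman can take at most 1 across per trip to the far shore, so moving all 3 needs at least 3 loaded trips out, with a return between consecutive ones — at least 5 crossings.
The plan below uses exactly 5 crossings, so it is optimal:
1. Ferryman goes to the far shore with the ether can.
2. Ferryman goes back to the near shore alone.
3. Ferryman goes to the far shore with the peroxide.
4. Ferryman goes back to the near shore alone.
5. Ferryman goes to the far shore with the ammonia bottle.

5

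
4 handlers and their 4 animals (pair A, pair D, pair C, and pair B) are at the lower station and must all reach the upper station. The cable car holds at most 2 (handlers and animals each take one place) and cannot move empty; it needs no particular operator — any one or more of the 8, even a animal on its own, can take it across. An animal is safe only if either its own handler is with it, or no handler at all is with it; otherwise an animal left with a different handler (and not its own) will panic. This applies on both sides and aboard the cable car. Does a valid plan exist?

No

Following every safe sequence of crossings from the start, the most of the 8 that can be at the upper station as the cable car arrives there on crossings 1, 3, 5 is 2, 3, 4 respectively; the best ever achieved is 4 of 8.
From crossing 7 on, no configuration arises that was not already reachable earlier: only 44 distinct safe configurations (who is on which side, and where the cable car is) can ever be reached, none of them has everyone across, and every continuation just revisits them. So no valid plan exists.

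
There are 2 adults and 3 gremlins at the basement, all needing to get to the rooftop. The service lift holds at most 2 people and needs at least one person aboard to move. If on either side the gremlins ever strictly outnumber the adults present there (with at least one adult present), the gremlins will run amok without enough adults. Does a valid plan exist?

No

The gremlins already outnumber the adults at the basement before anyone moves, so the starting position itself is disallowed.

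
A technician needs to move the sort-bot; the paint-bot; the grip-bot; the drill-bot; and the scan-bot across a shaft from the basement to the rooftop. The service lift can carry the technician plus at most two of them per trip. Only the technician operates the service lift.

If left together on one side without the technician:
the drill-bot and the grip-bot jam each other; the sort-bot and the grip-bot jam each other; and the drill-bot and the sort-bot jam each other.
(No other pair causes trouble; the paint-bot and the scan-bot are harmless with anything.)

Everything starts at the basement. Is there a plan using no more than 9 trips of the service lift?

Yes — this plan uses 7 crossings (≤ 9):
1. Technician goes to the rooftop with the grip-bot and the sort-bot.  [the basement: the drill-bot, the paint-bot, the scan-bot | the rooftop: the grip-bot, the sort-bot]
2. Technician goes back to the basement with the sort-bot.  [the basement: the drill-bot, the paint-bot, the scan-bot, the sort-bot | the rooftop: the grip-bot]
3. Technician goes to the rooftop with the paint-bot and the sort-bot.  [the basement: the drill-bot, the scan-bot | the rooftop: the grip-bot, the paint-bot, the sort-bot]
4. Technician goes back to the basement with the sort-bot.  [the basement: the drill-bot, the scan-bot, the sort-bot | the rooftop: the grip-bot, the paint-bot]
5. Technician goes to the rooftop with the scan-bot and the sort-bot.  [the basement: the drill-bot | the rooftop: the grip-bot, the paint-bot, the scan-bot, the sort-bot]
6. Technician goes back to the basement with the sort-bot.  [the basement: the drill-bot, the sort-bot | the rooftop: the grip-bot, the paint-bot, the scan-bot]
7. Technician goes to the rooftop with the drill-bot and the sort-bot.  [the basement: — | the rooftop: the drill-bot, the grip-bot, the paint-bot, the scan-bot, the sort-bot]

Yes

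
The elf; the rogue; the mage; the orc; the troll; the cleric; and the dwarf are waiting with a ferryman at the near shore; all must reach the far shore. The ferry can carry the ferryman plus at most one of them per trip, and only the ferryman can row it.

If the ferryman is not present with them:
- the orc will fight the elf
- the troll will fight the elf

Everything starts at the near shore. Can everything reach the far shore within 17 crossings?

Yes — this plan uses 15 crossings (≤ 17):
1. Ferryman goes to the far shore with the elf.  [the near shore: the cleric, the dwarf, the mage, the orc, the rogue, the troll | the far shore: the elf]
2. Ferryman goes back to the near shore alone.  [the near shore: the cleric, the dwarf, the mage, the orc, the rogue, the troll | the far shore: the elf]
3. Ferryman goes to the far shore with the rogue.  [the near shore: the cleric, the dwarf, the mage, the orc, the troll | the far shore: the elf, the rogue]
4. Ferryman goes back to the near shore alone.  [the near shore: the cleric, the dwarf, the mage, the orc, the troll | the far shore: the elf, the rogue]
5. Ferryman goes to the far shore with the mage.  [the near shore: the cleric, the dwarf, the orc, the troll | the far shore: the elf, the mage, the rogue]
6. Ferryman goes back to the near shore alone.  [the near shore: the cleric, the dwarf, the orc, the troll | the far shore: the elf, the mage, the rogue]
7. Ferryman goes to the far shore with the orc.  [the near shore: the cleric, the dwarf, the troll | the far shore: the elf, the mage, the orc, the rogue]
8. Ferryman goes back to the near shore with the elf.  [the near shore: the cleric, the dwarf, the elf, the troll | the far shore: the mage, the orc, the rogue]
9. Ferryman goes to the far shore with the troll.  [the near shore: the cleric, the dwarf, the elf | the far shore: the mage, the orc, the rogue, the troll]
10. Ferryman goes back to the near shore alone.  [the near shore: the cleric, the dwarf, the elf | the far shore: the mage, the orc, the rogue, the troll]
11. Ferryman goes to the far shore with the cleric.  [the near shore: the dwarf, the elf | the far shore: the cleric, the mage, the orc, the rogue, the troll]
12. Ferryman goes back to the near shore alone.  [the near shore: the dwarf, the elf | the far shore: the cleric, the mage, the orc, the rogue, the troll]
13. Ferryman goes to the far shore with the dwarf.  [the near shore: the elf | the far shore: the cleric, the dwarf, the mage, the orc, the rogue, the troll]
14. Ferryman goes back to the near shore alone.  [the near shore: the elf | the far shore: the cleric, the dwarf, the mage, the orc, the rogue, the troll]
15. Ferryman goes to the far shore with the elf.  [the near shore: — | the far shore: the cleric, the dwarf, the elf, the mage, the orc, the rogue, the troll]

Yes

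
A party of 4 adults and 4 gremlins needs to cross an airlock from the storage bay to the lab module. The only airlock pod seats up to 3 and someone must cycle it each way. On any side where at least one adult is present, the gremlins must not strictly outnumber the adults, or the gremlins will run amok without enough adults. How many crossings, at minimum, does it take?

Counting alone: each trip to the lab module takes at most 3 across and each return brings at least 1 back, so after t trips out (and t−1 returns) at most 3t − (t−1) of the 8 are across; that first reaches 8 at t = 4, so at least 7 crossings are needed.
The safety rule pushes this higher. Following every safe sequence of crossings, the most of the 8 that can be at the lab module as the airlock pod arrives there on crossing 7 is 7 — never all 8.
So no plan with fewer than 9 crossings exists, and this one achieves 9:
1. 2 gremlins → the lab module.  (the storage bay: 4A 2G; the lab module: 0A 2G)
2. 1 gremlin ← the storage bay.  (the storage bay: 4A 3G; the lab module: 0A 1G)
3. 3 gremlins → the lab module.  (the storage bay: 4A 0G; the lab module: 0A 4G)
4. 1 gremlin ← the storage bay.  (the storage bay: 4A 1G; the lab module: 0A 3G)
5. 3 adults → the lab module.  (the storage bay: 1A 1G; the lab module: 3A 3G)
6. 1 adult and 1 gremlin ← the storage bay.  (the storage bay: 2A 2G; the lab module: 2A 2G)
7. 2 adults → the lab module.  (the storage bay: 0A 2G; the lab module: 4A 2G)
8. 1 gremlin ← the storage bay.  (the storage bay: 0A 3G; the lab module: 4A 1G)
9. 3 gremlins → the lab module.  (the storage bay: 0A 0G; the lab module: 4A 4G)

9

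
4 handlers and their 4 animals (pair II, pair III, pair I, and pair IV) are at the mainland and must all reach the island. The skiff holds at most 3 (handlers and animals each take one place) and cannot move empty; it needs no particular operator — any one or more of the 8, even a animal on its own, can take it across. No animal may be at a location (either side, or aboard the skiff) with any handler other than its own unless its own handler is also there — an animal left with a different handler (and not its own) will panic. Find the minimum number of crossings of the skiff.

9

Counting alone: each trip to the island takes at most 3 across and each return brings at least 1 back, so after t trips out (and t−1 returns) at most 3t − (t−1) of the 8 are across; that first reaches 8 at t = 4, so at least 7 crossings are needed.
The safety rule pushes this higher. Following every safe sequence of crossings, the most of the 8 that can be at the island as the skiff arrives there on crossing 7 is 7 — never all 8.
So no plan with fewer than 9 crossings exists, and this one achieves 9:
1. animal II and handler II cross → the island.
2. handler II crosses ← the mainland.
3. animal III, handler II, and handler III cross → the island.
4. animal II and handler II cross ← the mainland.
5. handler I, handler II, and handler IV cross → the island.
6. animal III crosses ← the mainland.
7. animal II and animal III cross → the island.
8. animal II crosses ← the mainland.
9. animal I, animal II, and animal IV cross → the island.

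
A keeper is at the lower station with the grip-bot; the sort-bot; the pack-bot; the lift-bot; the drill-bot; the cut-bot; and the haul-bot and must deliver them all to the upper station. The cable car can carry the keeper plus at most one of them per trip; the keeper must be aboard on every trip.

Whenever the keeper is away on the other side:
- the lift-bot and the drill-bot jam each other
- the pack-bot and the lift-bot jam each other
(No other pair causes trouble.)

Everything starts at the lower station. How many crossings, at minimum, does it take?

15

Counting alone: the keeper can take at most 1 across per trip to the upper station, so moving all 7 needs at least 7 loaded trips out, with a return between consecutive ones — at least 13 crossings.
The safety rule pushes this higher. Following every safe sequence of crossings, the most of the 7 that can be at the upper station as the cable car arrives there on crossing 13 is 6 — never all 7.
So no plan with fewer than 15 crossings exists, and this one achieves 15:
1. Keeper goes to the upper station with the lift-bot.  [the lower station: the cut-bot, the drill-bot, the grip-bot, the haul-bot, the pack-bot, the sort-bot | the upper station: the lift-bot]
2. Keeper goes back to the lower station alone.  [the lower station: the cut-bot, the drill-bot, the grip-bot, the haul-bot, the pack-bot, the sort-bot | the upper station: the lift-bot]
3. Keeper goes to the upper station with the grip-bot.  [the lower station: the cut-bot, the drill-bot, the haul-bot, the pack-bot, the sort-bot | the upper station: the grip-bot, the lift-bot]
4. Keeper goes back to the lower station alone.  [the lower station: the cut-bot, the drill-bot, the haul-bot, the pack-bot, the sort-bot | the upper station: the grip-bot, the lift-bot]
5. Keeper goes to the upper station with the sort-bot.  [the lower station: the cut-bot, the drill-bot, the haul-bot, the pack-bot | the upper station: the grip-bot, the lift-bot, the sort-bot]
6. Keeper goes back to the lower station alone.  [the lower station: the cut-bot, the drill-bot, the haul-bot, the pack-bot | the upper station: the grip-bot, the lift-bot, the sort-bot]
7. Keeper goes to the upper station with the pack-bot.  [the lower station: the cut-bot, the drill-bot, the haul-bot | the upper station: the grip-bot, the lift-bot, the pack-bot, the sort-bot]
8. Keeper goes back to the lower station with the lift-bot.  [the lower station: the cut-bot, the drill-bot, the haul-bot, the lift-bot | the upper station: the grip-bot, the pack-bot, the sort-bot]
9. Keeper goes to the upper station with the drill-bot.  [the lower station: the cut-bot, the haul-bot, the lift-bot | the upper station: the drill-bot, the grip-bot, the pack-bot, the sort-bot]
10. Keeper goes back to the lower station alone.  [the lower station: the cut-bot, the haul-bot, the lift-bot | the upper station: the drill-bot, the grip-bot, the pack-bot, the sort-bot]
11. Keeper goes to the upper station with the cut-bot.  [the lower station: the haul-bot, the lift-bot | the upper station: the cut-bot, the drill-bot, the grip-bot, the pack-bot, the sort-bot]
12. Keeper goes back to the lower station alone.  [the lower station: the haul-bot, the lift-bot | the upper station: the cut-bot, the drill-bot, the grip-bot, the pack-bot, the sort-bot]
13. Keeper goes to the upper station with the haul-bot.  [the lower station: the lift-bot | the upper station: the cut-bot, the drill-bot, the grip-bot, the haul-bot, the pack-bot, the sort-bot]
14. Keeper goes back to the lower station alone.  [the lower station: the lift-bot | the upper station: the cut-bot, the drill-bot, the grip-bot, the haul-bot, the pack-bot, the sort-bot]
15. Keeper goes to the upper station with the lift-bot.  [the lower station: — | the upper station: the cut-bot, the drill-bot, the grip-bot, the haul-bot, the lift-bot, the pack-bot, the sort-bot]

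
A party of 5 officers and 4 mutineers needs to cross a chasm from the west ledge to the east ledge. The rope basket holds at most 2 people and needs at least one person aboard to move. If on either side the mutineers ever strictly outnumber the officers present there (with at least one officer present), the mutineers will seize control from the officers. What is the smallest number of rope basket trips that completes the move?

Counting alone: each trip to the east ledge takes at most 2 across and each return brings at least 1 back, so after t trips out (and t−1 returns) at most 2t − (t−1) of the 9 are across; that first reaches 9 at t = 8, so at least 15 crossings are needed.
The plan below uses exactly 15 crossings, so it is optimal:
1. 2 mutineers → the east ledge.  (the west ledge: 5O 2M; the east ledge: 0O 2M)
2. 1 mutineer ← the west ledge.  (the west ledge: 5O 3M; the east ledge: 0O 1M)
3. 2 mutineers → the east ledge.  (the west ledge: 5O 1M; the east ledge: 0O 3M)
4. 1 mutineer ← the west ledge.  (the west ledge: 5O 2M; the east ledge: 0O 2M)
5. 2 officers → the east ledge.  (the west ledge: 3O 2M; the east ledge: 2O 2M)
6. 1 mutineer ← the west ledge.  (the west ledge: 3O 3M; the east ledge: 2O 1M)
7. 1 officer and 1 mutineer → the east ledge.  (the west ledge: 2O 2M; the east ledge: 3O 2M)
8. 1 officer ← the west ledge.  (the west ledge: 3O 2M; the east ledge: 2O 2M)
9. 1 officer and 1 mutineer → the east ledge.  (the west ledge: 2O 1M; the east ledge: 3O 3M)
10. 1 mutineer ← the west ledge.  (the west ledge: 2O 2M; the east ledge: 3O 2M)
11. 1 officer and 1 mutineer → the east ledge.  (the west ledge: 1O 1M; the east ledge: 4O 3M)
12. 1 officer ← the west ledge.  (the west ledge: 2O 1M; the east ledge: 3O 3M)
13. 1 officer and 1 mutineer → the east ledge.  (the west ledge: 1O 0M; the east ledge: 4O 4M)
14. 1 mutineer ← the west ledge.  (the west ledge: 1O 1M; the east ledge: 4O 3M)
15. 1 officer and 1 mutineer → the east ledge.  (the west ledge: 0O 0M; the east ledge: 5O 4M)

15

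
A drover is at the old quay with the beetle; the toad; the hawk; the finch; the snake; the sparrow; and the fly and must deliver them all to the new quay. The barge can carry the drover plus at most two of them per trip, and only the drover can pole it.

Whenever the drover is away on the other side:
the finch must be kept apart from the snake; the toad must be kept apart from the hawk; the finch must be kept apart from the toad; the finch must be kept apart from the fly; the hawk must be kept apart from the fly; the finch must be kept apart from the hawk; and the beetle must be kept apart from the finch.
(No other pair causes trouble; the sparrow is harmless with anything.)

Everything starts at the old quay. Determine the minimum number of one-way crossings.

11

Counting alone: the drover can take at most 2 across per trip to the new quay, so moving all 7 needs at least 4 loaded trips out, with a return between consecutive ones — at least 7 crossings.
The safety rule pushes this higher. Following every safe sequence of crossings, the most of the 7 that can be at the new quay as the barge arrives there on crossings 7, 9 is 5, 6 respectively — never all 7.
So no plan with fewer than 11 crossings exists, and this one achieves 11:
1. Drover goes to the new quay with the finch and the hawk.  [the old quay: the beetle, the fly, the snake, the sparrow, the toad | the new quay: the finch, the hawk]
2. Drover goes back to the old quay with the hawk.  [the old quay: the beetle, the fly, the hawk, the snake, the sparrow, the toad | the new quay: the finch]
3. Drover goes to the new quay with the beetle and the hawk.  [the old quay: the fly, the snake, the sparrow, the toad | the new quay: the beetle, the finch, the hawk]
4. Drover goes back to the old quay with the finch.  [the old quay: the finch, the fly, the snake, the sparrow, the toad | the new quay: the beetle, the hawk]
5. Drover goes to the new quay with the finch and the snake.  [the old quay: the fly, the sparrow, the toad | the new quay: the beetle, the finch, the hawk, the snake]
6. Drover goes back to the old quay with the finch.  [the old quay: the finch, the fly, the sparrow, the toad | the new quay: the beetle, the hawk, the snake]
7. Drover goes to the new quay with the fly and the toad.  [the old quay: the finch, the sparrow | the new quay: the beetle, the fly, the hawk, the snake, the toad]
8. Drover goes back to the old quay with the hawk.  [the old quay: the finch, the hawk, the sparrow | the new quay: the beetle, the fly, the snake, the toad]
9. Drover goes to the new quay with the hawk and the sparrow.  [the old quay: the finch | the new quay: the beetle, the fly, the hawk, the snake, the sparrow, the toad]
10. Drover goes back to the old quay with the hawk.  [the old quay: the finch, the hawk | the new quay: the beetle, the fly, the snake, the sparrow, the toad]
11. Drover goes to the new quay with the finch and the hawk.  [the old quay: — | the new quay: the beetle, the finch, the fly, the hawk, the snake, the sparrow, the toad]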